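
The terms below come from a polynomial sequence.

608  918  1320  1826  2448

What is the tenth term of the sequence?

7718

Δ: 310  402  506  622
Δ²: 92  104  116
Δ³: 12  12
The third differences are constant (12).
116 + 12 = 128;  622 + 128 = 750;  2448 + 750 = 3198
128 + 12 = 140;  750 + 140 = 890;  3198 + 890 = 4088
140 + 12 = 152;  890 + 152 = 1042;  4088 + 1042 = 5130
152 + 12 = 164;  1042 + 164 = 1206;  5130 + 1206 = 6336
164 + 12 = 176;  1206 + 176 = 1382;  6336 + 1382 = 7718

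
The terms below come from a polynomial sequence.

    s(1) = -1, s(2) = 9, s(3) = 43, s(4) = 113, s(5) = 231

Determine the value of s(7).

659

First differences: 10  34  70  118
Second differences: 24  36  48
Third differences: 12  12
The third differences are constant (12).
48 + 12 = 60;  118 + 60 = 178;  231 + 178 = 409
60 + 12 = 72;  178 + 72 = 250;  409 + 250 = 659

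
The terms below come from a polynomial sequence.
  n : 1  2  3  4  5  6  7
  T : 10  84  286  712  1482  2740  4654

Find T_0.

First differences: 74, 202, 426, 770, 1258, 1914
Second differences: 128, 224, 344, 488, 656
Third differences: 96, 120, 144, 168
Fourth differences: 24, 24, 24
The fourth differences are constant at 24.
Work back: 96 − 24 = 72;  128 − 72 = 56;  74 − 56 = 18;  10 − 18 = -8

-8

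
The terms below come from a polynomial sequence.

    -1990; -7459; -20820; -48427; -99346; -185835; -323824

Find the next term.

-533395

First differences: -5469, -13361, -27607, -50919, -86489, -137989
Second differences: -7892, -14246, -23312, -35570, -51500
Third differences: -6354, -9066, -12258, -15930
Fourth differences: -2712, -3192, -3672
Fifth differences: -480, -480
The fifth differences are constant (-480).
-3672 − 480 = -4152;  -15930 − 4152 = -20082;  -51500 − 20082 = -71582;  -137989 − 71582 = -209571;  -323824 − 209571 = -533395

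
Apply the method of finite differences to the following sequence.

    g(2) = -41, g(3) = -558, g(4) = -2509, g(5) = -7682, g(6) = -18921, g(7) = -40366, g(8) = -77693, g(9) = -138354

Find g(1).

14

First differences: -517  -1951  -5173  -11239  -21445  -37327  -60661
Second differences: -1434  -3222  -6066  -10206  -15882  -23334
Third differences: -1788  -2844  -4140  -5676  -7452
Fourth differences: -1056  -1296  -1536  -1776
Fifth differences: -240  -240  -240
The fifth differences are constant at -240.
Work back: -1056 + 240 = -816;  -1788 + 816 = -972;  -1434 + 972 = -462;  -517 + 462 = -55;  -41 + 55 = 14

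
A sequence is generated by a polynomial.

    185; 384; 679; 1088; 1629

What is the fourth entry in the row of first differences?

D1: 199, 295, 409, 541
D2: 96, 114, 132
D3: 18, 18

541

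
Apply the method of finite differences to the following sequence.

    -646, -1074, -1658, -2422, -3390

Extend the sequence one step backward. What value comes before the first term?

-350

-428  -584  -764  -968
-156  -180  -204
-24  -24
The third differences are constant at -24.
Work back: -156 + 24 = -132;  -428 + 132 = -296;  -646 + 296 = -350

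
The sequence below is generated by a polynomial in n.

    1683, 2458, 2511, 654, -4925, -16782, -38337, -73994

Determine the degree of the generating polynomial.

First differences: 775, 53, -1857, -5579, -11857, -21555, -35657
Second differences: -722, -1910, -3722, -6278, -9698, -14102
Third differences: -1188, -1812, -2556, -3420, -4404
Fourth differences: -624, -744, -864, -984
Fifth differences: -120, -120, -120
The fifth differences are constant, so the polynomial has degree 5.

5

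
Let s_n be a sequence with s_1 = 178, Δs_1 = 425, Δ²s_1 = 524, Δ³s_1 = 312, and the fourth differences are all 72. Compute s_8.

Build the table forward from the leading diagonal:
Δ⁴: 72, 72, 72, 72, 72, 72, 72, 72
Δ³: 312, 384, 456, 528, 600, 672, 744, 816
Δ²: 524, 836, 1220, 1676, 2204, 2804, 3476, 4220
Δ: 425, 949, 1785, 3005, 4681, 6885, 9689, 13165
s: 178, 603, 1552, 3337, 6342, 11023, 17908, 27597

27597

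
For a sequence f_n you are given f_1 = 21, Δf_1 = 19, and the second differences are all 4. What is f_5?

121

Build the table forward from the leading diagonal:
Second differences: 4  4  4  4  4
First differences: 19  23  27  31  35
f: 21  40  63  90  121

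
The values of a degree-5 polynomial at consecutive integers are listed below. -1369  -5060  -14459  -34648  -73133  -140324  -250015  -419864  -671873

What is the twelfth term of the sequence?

-2216120

D1: -3691  -9399  -20189  -38485  -67191  -109691  -169849  -252009
D2: -5708  -10790  -18296  -28706  -42500  -60158  -82160
D3: -5082  -7506  -10410  -13794  -17658  -22002
D4: -2424  -2904  -3384  -3864  -4344
D5: -480  -480  -480  -480
The fifth differences are constant (-480).
-4344 − 480 = -4824;  -22002 − 4824 = -26826;  -82160 − 26826 = -108986;  -252009 − 108986 = -360995;  -671873 − 360995 = -1032868
-4824 − 480 = -5304;  -26826 − 5304 = -32130;  -108986 − 32130 = -141116;  -360995 − 141116 = -502111;  -1032868 − 502111 = -1534979
-5304 − 480 = -5784;  -32130 − 5784 = -37914;  -141116 − 37914 = -179030;  -502111 − 179030 = -681141;  -1534979 − 681141 = -2216120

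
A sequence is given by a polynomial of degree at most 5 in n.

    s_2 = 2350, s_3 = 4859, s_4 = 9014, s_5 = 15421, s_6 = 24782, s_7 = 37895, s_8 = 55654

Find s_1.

2509  4155  6407  9361  13113  17759
1646  2252  2954  3752  4646
606  702  798  894
96  96  96
The fourth differences are constant at 96.
Work back: 606 − 96 = 510;  1646 − 510 = 1136;  2509 − 1136 = 1373;  2350 − 1373 = 977

977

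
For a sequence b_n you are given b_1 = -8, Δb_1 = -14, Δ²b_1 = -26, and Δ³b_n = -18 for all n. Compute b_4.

-146

Build the table forward from the leading diagonal:
D3: -18  -18  -18  -18
D2: -26  -44  -62  -80
D1: -14  -40  -84  -146
b: -8  -22  -62  -146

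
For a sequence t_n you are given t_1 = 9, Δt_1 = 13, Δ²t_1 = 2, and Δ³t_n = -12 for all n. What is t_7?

-123

Build the table forward from the leading diagonal:
Third differences: -12  -12  -12  -12  -12  -12  -12
Second differences: 2  -10  -22  -34  -46  -58  -70
First differences: 13  15  5  -17  -51  -97  -155
t: 9  22  37  42  25  -26  -123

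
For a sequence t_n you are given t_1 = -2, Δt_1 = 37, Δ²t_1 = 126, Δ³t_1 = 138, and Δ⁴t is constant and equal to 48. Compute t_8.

9413

Build the table forward from the leading diagonal:
Δ⁴: 48, 48, 48, 48, 48, 48, 48, 48
Δ³: 138, 186, 234, 282, 330, 378, 426, 474
Δ²: 126, 264, 450, 684, 966, 1296, 1674, 2100
Δ: 37, 163, 427, 877, 1561, 2527, 3823, 5497
t: -2, 35, 198, 625, 1502, 3063, 5590, 9413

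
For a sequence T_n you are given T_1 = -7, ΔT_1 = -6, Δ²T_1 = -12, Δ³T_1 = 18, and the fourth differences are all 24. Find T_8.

Build the table forward from the leading diagonal:
Fourth differences: 24, 24, 24, 24, 24, 24, 24, 24
Third differences: 18, 42, 66, 90, 114, 138, 162, 186
Second differences: -12, 6, 48, 114, 204, 318, 456, 618
First differences: -6, -18, -12, 36, 150, 354, 672, 1128
T: -7, -13, -31, -43, -7, 143, 497, 1169

1169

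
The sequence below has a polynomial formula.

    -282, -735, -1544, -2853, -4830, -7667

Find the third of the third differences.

D1: -453, -809, -1309, -1977, -2837
D2: -356, -500, -668, -860
D3: -144, -168, -192
D4: -24, -24

-192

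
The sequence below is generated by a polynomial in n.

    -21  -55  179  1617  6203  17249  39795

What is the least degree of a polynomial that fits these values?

5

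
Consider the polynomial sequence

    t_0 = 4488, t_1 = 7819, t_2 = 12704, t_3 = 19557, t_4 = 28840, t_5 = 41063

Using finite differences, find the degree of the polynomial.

4

Δ: 3331, 4885, 6853, 9283, 12223
Δ²: 1554, 1968, 2430, 2940
Δ³: 414, 462, 510
Δ⁴: 48, 48
The fourth differences are constant, so the polynomial has degree 4.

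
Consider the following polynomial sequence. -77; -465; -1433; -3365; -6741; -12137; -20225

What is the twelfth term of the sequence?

-131285

First differences: -388, -968, -1932, -3376, -5396, -8088
Second differences: -580, -964, -1444, -2020, -2692
Third differences: -384, -480, -576, -672
Fourth differences: -96, -96, -96
Fourth differences constant at -96.
-672 − 96 = -768;  -2692 − 768 = -3460;  -8088 − 3460 = -11548;  -20225 − 11548 = -31773
-768 − 96 = -864;  -3460 − 864 = -4324;  -11548 − 4324 = -15872;  -31773 − 15872 = -47645
-864 − 96 = -960;  -4324 − 960 = -5284;  -15872 − 5284 = -21156;  -47645 − 21156 = -68801
-960 − 96 = -1056;  -5284 − 1056 = -6340;  -21156 − 6340 = -27496;  -68801 − 27496 = -96297
-1056 − 96 = -1152;  -6340 − 1152 = -7492;  -27496 − 7492 = -34988;  -96297 − 34988 = -131285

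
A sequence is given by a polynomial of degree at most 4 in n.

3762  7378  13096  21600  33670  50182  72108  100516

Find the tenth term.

181530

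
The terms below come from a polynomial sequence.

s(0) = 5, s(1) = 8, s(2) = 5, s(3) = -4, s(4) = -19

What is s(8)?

3  -3  -9  -15
-6  -6  -6
Constant second difference = -6, so extend:
-15 − 6 = -21;  -19 − 21 = -40
-21 − 6 = -27;  -40 − 27 = -67
-27 − 6 = -33;  -67 − 33 = -100
-33 − 6 = -39;  -100 − 39 = -139

-139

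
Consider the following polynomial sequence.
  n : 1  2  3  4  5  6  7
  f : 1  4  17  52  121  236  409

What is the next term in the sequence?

First differences: 3 , 13 , 35 , 69 , 115 , 173
Second differences: 10 , 22 , 34 , 46 , 58
Third differences: 12 , 12 , 12 , 12
Constant third difference = 12, so extend:
58 + 12 = 70;  173 + 70 = 243;  409 + 243 = 652

652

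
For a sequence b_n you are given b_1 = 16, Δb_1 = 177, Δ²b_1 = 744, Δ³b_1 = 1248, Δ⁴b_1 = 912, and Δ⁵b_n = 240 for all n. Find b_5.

11092

Build the table forward from the leading diagonal:
D5: 240  240  240  240  240
D4: 912  1152  1392  1632  1872
D3: 1248  2160  3312  4704  6336
D2: 744  1992  4152  7464  12168
D1: 177  921  2913  7065  14529
b: 16  193  1114  4027  11092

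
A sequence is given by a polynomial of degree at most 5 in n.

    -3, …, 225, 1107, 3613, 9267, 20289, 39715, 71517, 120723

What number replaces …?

19

Using the last 8 terms:
D1: 882, 2506, 5654, 11022, 19426, 31802, 49206
D2: 1624, 3148, 5368, 8404, 12376, 17404
D3: 1524, 2220, 3036, 3972, 5028
D4: 696, 816, 936, 1056
D5: 120, 120, 120
Constant fifth difference = 120.
Extend backward: 696 − 120 = 576;  1524 − 576 = 948;  1624 − 948 = 676;  882 − 676 = 206;  225 − 206 = 19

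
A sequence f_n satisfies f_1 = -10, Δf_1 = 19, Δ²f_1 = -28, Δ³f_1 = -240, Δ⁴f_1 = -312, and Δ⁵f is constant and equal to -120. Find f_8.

-22305

Build the table forward from the leading diagonal:
Δ⁵: -120  -120  -120  -120  -120  -120  -120  -120
Δ⁴: -312  -432  -552  -672  -792  -912  -1032  -1152
Δ³: -240  -552  -984  -1536  -2208  -3000  -3912  -4944
Δ²: -28  -268  -820  -1804  -3340  -5548  -8548  -12460
Δ: 19  -9  -277  -1097  -2901  -6241  -11789  -20337
f: -10  9  0  -277  -1374  -4275  -10516  -22305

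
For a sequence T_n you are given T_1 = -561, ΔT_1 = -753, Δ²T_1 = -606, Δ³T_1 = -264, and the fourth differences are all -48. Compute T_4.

-4902

Build the table forward from the leading diagonal:
D4: -48  -48  -48  -48
D3: -264  -312  -360  -408
D2: -606  -870  -1182  -1542
D1: -753  -1359  -2229  -3411
T: -561  -1314  -2673  -4902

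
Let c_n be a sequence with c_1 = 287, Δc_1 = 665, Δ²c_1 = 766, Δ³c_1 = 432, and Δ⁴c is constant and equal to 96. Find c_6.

16072

Build the table forward from the leading diagonal:
Δ⁴: 96  96  96  96  96  96
Δ³: 432  528  624  720  816  912
Δ²: 766  1198  1726  2350  3070  3886
Δ: 665  1431  2629  4355  6705  9775
c: 287  952  2383  5012  9367  16072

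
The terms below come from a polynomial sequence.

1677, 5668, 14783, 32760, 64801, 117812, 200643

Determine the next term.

324328

First differences: 3991 , 9115 , 17977 , 32041 , 53011 , 82831
Second differences: 5124 , 8862 , 14064 , 20970 , 29820
Third differences: 3738 , 5202 , 6906 , 8850
Fourth differences: 1464 , 1704 , 1944
Fifth differences: 240 , 240
The fifth differences are constant (240).
1944 + 240 = 2184;  8850 + 2184 = 11034;  29820 + 11034 = 40854;  82831 + 40854 = 123685;  200643 + 123685 = 324328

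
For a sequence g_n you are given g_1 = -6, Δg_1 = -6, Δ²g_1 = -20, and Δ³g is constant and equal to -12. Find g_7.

-582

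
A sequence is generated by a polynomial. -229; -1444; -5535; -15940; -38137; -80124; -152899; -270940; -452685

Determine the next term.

D1: -1215 , -4091 , -10405 , -22197 , -41987 , -72775 , -118041 , -181745
D2: -2876 , -6314 , -11792 , -19790 , -30788 , -45266 , -63704
D3: -3438 , -5478 , -7998 , -10998 , -14478 , -18438
D4: -2040 , -2520 , -3000 , -3480 , -3960
D5: -480 , -480 , -480 , -480
The fifth differences are constant (-480).
-3960 − 480 = -4440;  -18438 − 4440 = -22878;  -63704 − 22878 = -86582;  -181745 − 86582 = -268327;  -452685 − 268327 = -721012

-721012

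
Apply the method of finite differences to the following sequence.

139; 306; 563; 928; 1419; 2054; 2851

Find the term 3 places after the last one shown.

D1: 167, 257, 365, 491, 635, 797
D2: 90, 108, 126, 144, 162
D3: 18, 18, 18, 18
Third differences constant at 18.
162 + 18 = 180;  797 + 180 = 977;  2851 + 977 = 3828
180 + 18 = 198;  977 + 198 = 1175;  3828 + 1175 = 5003
198 + 18 = 216;  1175 + 216 = 1391;  5003 + 1391 = 6394

6394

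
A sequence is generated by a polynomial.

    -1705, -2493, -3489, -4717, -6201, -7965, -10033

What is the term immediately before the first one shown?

-1101

D1: -788  -996  -1228  -1484  -1764  -2068
D2: -208  -232  -256  -280  -304
D3: -24  -24  -24  -24
The third differences are constant at -24.
Work back: -208 + 24 = -184;  -788 + 184 = -604;  -1705 + 604 = -1101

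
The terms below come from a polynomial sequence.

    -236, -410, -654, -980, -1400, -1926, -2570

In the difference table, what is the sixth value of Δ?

-644

Δ: -174, -244, -326, -420, -526, -644
Δ²: -70, -82, -94, -106, -118
Δ³: -12, -12, -12, -12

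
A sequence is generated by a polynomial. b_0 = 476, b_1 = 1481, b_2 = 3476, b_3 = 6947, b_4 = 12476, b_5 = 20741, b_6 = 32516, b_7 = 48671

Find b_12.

232316

D1: 1005 , 1995 , 3471 , 5529 , 8265 , 11775 , 16155
D2: 990 , 1476 , 2058 , 2736 , 3510 , 4380
D3: 486 , 582 , 678 , 774 , 870
D4: 96 , 96 , 96 , 96
Constant fourth difference = 96, so extend:
870 + 96 = 966;  4380 + 966 = 5346;  16155 + 5346 = 21501;  48671 + 21501 = 70172
966 + 96 = 1062;  5346 + 1062 = 6408;  21501 + 6408 = 27909;  70172 + 27909 = 98081
1062 + 96 = 1158;  6408 + 1158 = 7566;  27909 + 7566 = 35475;  98081 + 35475 = 133556
1158 + 96 = 1254;  7566 + 1254 = 8820;  35475 + 8820 = 44295;  133556 + 44295 = 177851
1254 + 96 = 1350;  8820 + 1350 = 10170;  44295 + 10170 = 54465;  177851 + 54465 = 232316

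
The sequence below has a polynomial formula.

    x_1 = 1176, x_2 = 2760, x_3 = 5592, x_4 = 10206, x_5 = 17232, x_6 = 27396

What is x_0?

402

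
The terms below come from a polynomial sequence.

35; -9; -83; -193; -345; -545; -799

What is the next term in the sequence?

Δ: -44, -74, -110, -152, -200, -254
Δ²: -30, -36, -42, -48, -54
Δ³: -6, -6, -6, -6
Constant third difference = -6, so extend:
-54 − 6 = -60;  -254 − 60 = -314;  -799 − 314 = -1113

-1113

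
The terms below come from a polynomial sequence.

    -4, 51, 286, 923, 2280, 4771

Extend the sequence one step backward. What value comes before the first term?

55, 235, 637, 1357, 2491
180, 402, 720, 1134
222, 318, 414
96, 96
The fourth differences are constant at 96.
Work back: 222 − 96 = 126;  180 − 126 = 54;  55 − 54 = 1;  -4 − 1 = -5

-5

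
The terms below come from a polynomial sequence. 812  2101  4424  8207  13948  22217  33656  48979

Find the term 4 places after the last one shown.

First differences: 1289, 2323, 3783, 5741, 8269, 11439, 15323
Second differences: 1034, 1460, 1958, 2528, 3170, 3884
Third differences: 426, 498, 570, 642, 714
Fourth differences: 72, 72, 72, 72
The fourth differences are constant (72).
714 + 72 = 786;  3884 + 786 = 4670;  15323 + 4670 = 19993;  48979 + 19993 = 68972
786 + 72 = 858;  4670 + 858 = 5528;  19993 + 5528 = 25521;  68972 + 25521 = 94493
858 + 72 = 930;  5528 + 930 = 6458;  25521 + 6458 = 31979;  94493 + 31979 = 126472
930 + 72 = 1002;  6458 + 1002 = 7460;  31979 + 7460 = 39439;  126472 + 39439 = 165911

165911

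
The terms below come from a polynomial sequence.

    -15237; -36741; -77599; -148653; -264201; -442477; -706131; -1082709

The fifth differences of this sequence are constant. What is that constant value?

-480

Δ: -21504, -40858, -71054, -115548, -178276, -263654, -376578
Δ²: -19354, -30196, -44494, -62728, -85378, -112924
Δ³: -10842, -14298, -18234, -22650, -27546
Δ⁴: -3456, -3936, -4416, -4896
Δ⁵: -480, -480, -480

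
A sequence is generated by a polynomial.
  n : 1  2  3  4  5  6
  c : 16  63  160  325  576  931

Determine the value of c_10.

3751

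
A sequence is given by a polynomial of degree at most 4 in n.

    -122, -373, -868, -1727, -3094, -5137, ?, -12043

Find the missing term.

Using the first 6 terms:
Δ: -251, -495, -859, -1367, -2043
Δ²: -244, -364, -508, -676
Δ³: -120, -144, -168
Δ⁴: -24, -24
Constant fourth difference = -24.
Extend forward: -168 − 24 = -192;  -676 − 192 = -868;  -2043 − 868 = -2911;  -5137 − 2911 = -8048

-8048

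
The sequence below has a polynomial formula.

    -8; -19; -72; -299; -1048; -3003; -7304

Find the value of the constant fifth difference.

First differences: -11, -53, -227, -749, -1955, -4301
Second differences: -42, -174, -522, -1206, -2346
Third differences: -132, -348, -684, -1140
Fourth differences: -216, -336, -456
Fifth differences: -120, -120

-120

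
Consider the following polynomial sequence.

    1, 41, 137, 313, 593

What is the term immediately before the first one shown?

Δ: 40, 96, 176, 280
Δ²: 56, 80, 104
Δ³: 24, 24
The third differences are constant at 24.
Work back: 56 − 24 = 32;  40 − 32 = 8;  1 − 8 = -7

-7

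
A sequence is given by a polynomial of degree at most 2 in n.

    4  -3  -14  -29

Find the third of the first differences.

-15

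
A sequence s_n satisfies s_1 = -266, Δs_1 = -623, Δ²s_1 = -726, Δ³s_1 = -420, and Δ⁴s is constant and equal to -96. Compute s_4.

-4733

Build the table forward from the leading diagonal:
Fourth differences: -96, -96, -96, -96
Third differences: -420, -516, -612, -708
Second differences: -726, -1146, -1662, -2274
First differences: -623, -1349, -2495, -4157
s: -266, -889, -2238, -4733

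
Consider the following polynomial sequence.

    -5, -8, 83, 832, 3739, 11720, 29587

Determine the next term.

64528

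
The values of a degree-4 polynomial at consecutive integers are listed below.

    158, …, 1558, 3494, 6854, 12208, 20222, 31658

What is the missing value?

Using the last 6 terms:
Δ: 1936, 3360, 5354, 8014, 11436
Δ²: 1424, 1994, 2660, 3422
Δ³: 570, 666, 762
Δ⁴: 96, 96
Constant fourth difference = 96.
Extend backward: 570 − 96 = 474;  1424 − 474 = 950;  1936 − 950 = 986;  1558 − 986 = 572

572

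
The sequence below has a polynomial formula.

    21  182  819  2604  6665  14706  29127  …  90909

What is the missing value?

Using the first 7 terms:
161  637  1785  4061  8041  14421
476  1148  2276  3980  6380
672  1128  1704  2400
456  576  696
120  120
Constant fifth difference = 120.
Extend forward: 696 + 120 = 816;  2400 + 816 = 3216;  6380 + 3216 = 9596;  14421 + 9596 = 24017;  29127 + 24017 = 53144

53144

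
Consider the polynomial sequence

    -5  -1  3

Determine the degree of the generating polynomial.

Δ: 4, 4
The first differences are constant, so the polynomial has degree 1.

1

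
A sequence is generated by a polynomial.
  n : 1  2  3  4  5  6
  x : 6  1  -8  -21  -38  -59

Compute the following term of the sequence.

D1: -5, -9, -13, -17, -21
D2: -4, -4, -4, -4
The second differences are constant (-4).
-21 − 4 = -25;  -59 − 25 = -84

-84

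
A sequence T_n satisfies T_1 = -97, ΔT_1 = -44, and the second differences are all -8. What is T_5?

-321

Build the table forward from the leading diagonal:
Δ²: -8  -8  -8  -8  -8
Δ: -44  -52  -60  -68  -76
T: -97  -141  -193  -253  -321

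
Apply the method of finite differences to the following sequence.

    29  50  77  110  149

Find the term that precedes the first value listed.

14

Δ: 21, 27, 33, 39
Δ²: 6, 6, 6
The second differences are constant at 6.
Work back: 21 − 6 = 15;  29 − 15 = 14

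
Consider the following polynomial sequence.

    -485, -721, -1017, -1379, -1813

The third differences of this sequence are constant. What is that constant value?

-6

Δ: -236, -296, -362, -434
Δ²: -60, -66, -72
Δ³: -6, -6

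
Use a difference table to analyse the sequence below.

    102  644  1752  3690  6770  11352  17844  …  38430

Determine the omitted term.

26702

Using the first 7 terms:
First differences: 542, 1108, 1938, 3080, 4582, 6492
Second differences: 566, 830, 1142, 1502, 1910
Third differences: 264, 312, 360, 408
Fourth differences: 48, 48, 48
Constant fourth difference = 48.
Extend forward: 408 + 48 = 456;  1910 + 456 = 2366;  6492 + 2366 = 8858;  17844 + 8858 = 26702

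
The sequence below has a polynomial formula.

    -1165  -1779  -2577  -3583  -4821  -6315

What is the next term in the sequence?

Δ: -614 , -798 , -1006 , -1238 , -1494
Δ²: -184 , -208 , -232 , -256
Δ³: -24 , -24 , -24
The third differences are constant (-24).
-256 − 24 = -280;  -1494 − 280 = -1774;  -6315 − 1774 = -8089

-8089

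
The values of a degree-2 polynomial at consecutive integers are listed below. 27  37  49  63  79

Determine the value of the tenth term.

189

First differences: 10  12  14  16
Second differences: 2  2  2
Second differences constant at 2.
16 + 2 = 18;  79 + 18 = 97
18 + 2 = 20;  97 + 20 = 117
20 + 2 = 22;  117 + 22 = 139
22 + 2 = 24;  139 + 24 = 163
24 + 2 = 26;  163 + 26 = 189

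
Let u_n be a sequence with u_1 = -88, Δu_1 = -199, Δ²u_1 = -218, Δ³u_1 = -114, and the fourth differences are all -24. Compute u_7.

-7192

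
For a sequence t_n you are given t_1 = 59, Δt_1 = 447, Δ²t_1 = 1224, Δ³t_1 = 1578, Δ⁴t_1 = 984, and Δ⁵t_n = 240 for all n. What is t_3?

Build the table forward from the leading diagonal:
Fifth differences: 240  240  240
Fourth differences: 984  1224  1464
Third differences: 1578  2562  3786
Second differences: 1224  2802  5364
First differences: 447  1671  4473
t: 59  506  2177

2177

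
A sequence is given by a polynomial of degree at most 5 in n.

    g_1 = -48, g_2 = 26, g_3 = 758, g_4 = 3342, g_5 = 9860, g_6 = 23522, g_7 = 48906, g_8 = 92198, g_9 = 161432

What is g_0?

-10

First differences: 74  732  2584  6518  13662  25384  43292  69234
Second differences: 658  1852  3934  7144  11722  17908  25942
Third differences: 1194  2082  3210  4578  6186  8034
Fourth differences: 888  1128  1368  1608  1848
Fifth differences: 240  240  240  240
The fifth differences are constant at 240.
Work back: 888 − 240 = 648;  1194 − 648 = 546;  658 − 546 = 112;  74 − 112 = -38;  -48 + 38 = -10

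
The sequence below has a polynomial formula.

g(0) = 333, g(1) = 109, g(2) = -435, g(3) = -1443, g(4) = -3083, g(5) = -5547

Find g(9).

Δ: -224, -544, -1008, -1640, -2464
Δ²: -320, -464, -632, -824
Δ³: -144, -168, -192
Δ⁴: -24, -24
The fourth differences are constant (-24).
-192 − 24 = -216;  -824 − 216 = -1040;  -2464 − 1040 = -3504;  -5547 − 3504 = -9051
-216 − 24 = -240;  -1040 − 240 = -1280;  -3504 − 1280 = -4784;  -9051 − 4784 = -13835
-240 − 24 = -264;  -1280 − 264 = -1544;  -4784 − 1544 = -6328;  -13835 − 6328 = -20163
-264 − 24 = -288;  -1544 − 288 = -1832;  -6328 − 1832 = -8160;  -20163 − 8160 = -28323

-28323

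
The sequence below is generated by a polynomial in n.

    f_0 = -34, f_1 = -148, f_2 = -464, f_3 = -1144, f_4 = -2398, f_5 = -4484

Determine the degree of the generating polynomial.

D1: -114, -316, -680, -1254, -2086
D2: -202, -364, -574, -832
D3: -162, -210, -258
D4: -48, -48
The fourth differences are constant, so the polynomial has degree 4.

4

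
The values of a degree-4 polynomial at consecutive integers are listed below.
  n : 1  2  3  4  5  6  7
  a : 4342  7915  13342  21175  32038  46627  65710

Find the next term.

90127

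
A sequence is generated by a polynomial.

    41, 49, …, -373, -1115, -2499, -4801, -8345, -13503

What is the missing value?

Using the last 6 terms:
D1: -742  -1384  -2302  -3544  -5158
D2: -642  -918  -1242  -1614
D3: -276  -324  -372
D4: -48  -48
Constant fourth difference = -48.
Extend backward: -276 + 48 = -228;  -642 + 228 = -414;  -742 + 414 = -328;  -373 + 328 = -45

-45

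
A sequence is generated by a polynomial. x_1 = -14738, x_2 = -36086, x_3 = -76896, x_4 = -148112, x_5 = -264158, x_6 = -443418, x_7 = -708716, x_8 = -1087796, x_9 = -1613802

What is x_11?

-3269048

Δ: -21348  -40810  -71216  -116046  -179260  -265298  -379080  -526006
Δ²: -19462  -30406  -44830  -63214  -86038  -113782  -146926
Δ³: -10944  -14424  -18384  -22824  -27744  -33144
Δ⁴: -3480  -3960  -4440  -4920  -5400
Δ⁵: -480  -480  -480  -480
Constant fifth difference = -480, so extend:
-5400 − 480 = -5880;  -33144 − 5880 = -39024;  -146926 − 39024 = -185950;  -526006 − 185950 = -711956;  -1613802 − 711956 = -2325758
-5880 − 480 = -6360;  -39024 − 6360 = -45384;  -185950 − 45384 = -231334;  -711956 − 231334 = -943290;  -2325758 − 943290 = -3269048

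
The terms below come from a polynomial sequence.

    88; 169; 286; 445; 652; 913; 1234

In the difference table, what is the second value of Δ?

117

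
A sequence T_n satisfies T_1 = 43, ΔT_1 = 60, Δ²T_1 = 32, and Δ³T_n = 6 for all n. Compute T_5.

499

Build the table forward from the leading diagonal:
Δ³: 6  6  6  6  6
Δ²: 32  38  44  50  56
Δ: 60  92  130  174  224
T: 43  103  195  325  499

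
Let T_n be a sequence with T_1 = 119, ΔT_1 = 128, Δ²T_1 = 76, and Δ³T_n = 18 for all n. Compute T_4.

749

Build the table forward from the leading diagonal:
Third differences: 18  18  18  18
Second differences: 76  94  112  130
First differences: 128  204  298  410
T: 119  247  451  749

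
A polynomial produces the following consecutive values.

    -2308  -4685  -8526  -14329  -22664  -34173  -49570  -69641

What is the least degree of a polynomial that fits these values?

Δ: -2377, -3841, -5803, -8335, -11509, -15397, -20071
Δ²: -1464, -1962, -2532, -3174, -3888, -4674
Δ³: -498, -570, -642, -714, -786
Δ⁴: -72, -72, -72, -72
The fourth differences are constant, so the polynomial has degree 4.

4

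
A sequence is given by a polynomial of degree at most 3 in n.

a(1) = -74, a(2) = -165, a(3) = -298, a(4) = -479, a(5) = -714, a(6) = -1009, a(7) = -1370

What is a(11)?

Δ: -91, -133, -181, -235, -295, -361
Δ²: -42, -48, -54, -60, -66
Δ³: -6, -6, -6, -6
The third differences are constant (-6).
-66 − 6 = -72;  -361 − 72 = -433;  -1370 − 433 = -1803
-72 − 6 = -78;  -433 − 78 = -511;  -1803 − 511 = -2314
-78 − 6 = -84;  -511 − 84 = -595;  -2314 − 595 = -2909
-84 − 6 = -90;  -595 − 90 = -685;  -2909 − 685 = -3594

-3594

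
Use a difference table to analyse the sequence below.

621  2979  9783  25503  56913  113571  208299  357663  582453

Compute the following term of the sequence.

2358 , 6804 , 15720 , 31410 , 56658 , 94728 , 149364 , 224790
4446 , 8916 , 15690 , 25248 , 38070 , 54636 , 75426
4470 , 6774 , 9558 , 12822 , 16566 , 20790
2304 , 2784 , 3264 , 3744 , 4224
480 , 480 , 480 , 480
Constant fifth difference = 480, so extend:
4224 + 480 = 4704;  20790 + 4704 = 25494;  75426 + 25494 = 100920;  224790 + 100920 = 325710;  582453 + 325710 = 908163

908163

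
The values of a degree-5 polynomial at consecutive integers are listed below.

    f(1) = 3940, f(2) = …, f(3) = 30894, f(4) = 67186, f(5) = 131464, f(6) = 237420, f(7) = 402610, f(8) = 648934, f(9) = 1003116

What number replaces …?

Using the last 7 terms:
Δ: 36292  64278  105956  165190  246324  354182
Δ²: 27986  41678  59234  81134  107858
Δ³: 13692  17556  21900  26724
Δ⁴: 3864  4344  4824
Δ⁵: 480  480
Constant fifth difference = 480.
Extend backward: 3864 − 480 = 3384;  13692 − 3384 = 10308;  27986 − 10308 = 17678;  36292 − 17678 = 18614;  30894 − 18614 = 12280

12280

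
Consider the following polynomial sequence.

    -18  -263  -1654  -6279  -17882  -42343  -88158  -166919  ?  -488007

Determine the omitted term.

-293794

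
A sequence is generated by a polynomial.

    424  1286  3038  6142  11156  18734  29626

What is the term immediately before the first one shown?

First differences: 862, 1752, 3104, 5014, 7578, 10892
Second differences: 890, 1352, 1910, 2564, 3314
Third differences: 462, 558, 654, 750
Fourth differences: 96, 96, 96
The fourth differences are constant at 96.
Work back: 462 − 96 = 366;  890 − 366 = 524;  862 − 524 = 338;  424 − 338 = 86

86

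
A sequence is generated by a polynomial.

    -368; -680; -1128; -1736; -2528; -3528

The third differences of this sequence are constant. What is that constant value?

-24

D1: -312, -448, -608, -792, -1000
D2: -136, -160, -184, -208
D3: -24, -24, -24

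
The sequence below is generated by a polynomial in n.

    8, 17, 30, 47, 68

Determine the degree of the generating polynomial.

D1: 9, 13, 17, 21
D2: 4, 4, 4
The second differences are constant, so the polynomial has degree 2.

2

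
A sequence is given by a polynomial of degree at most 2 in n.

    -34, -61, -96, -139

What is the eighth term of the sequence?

First differences: -27  -35  -43
Second differences: -8  -8
The second differences are constant (-8).
-43 − 8 = -51;  -139 − 51 = -190
-51 − 8 = -59;  -190 − 59 = -249
-59 − 8 = -67;  -249 − 67 = -316
-67 − 8 = -75;  -316 − 75 = -391

-391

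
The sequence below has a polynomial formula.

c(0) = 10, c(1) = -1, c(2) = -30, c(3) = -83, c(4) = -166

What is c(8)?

First differences: -11 , -29 , -53 , -83
Second differences: -18 , -24 , -30
Third differences: -6 , -6
Constant third difference = -6, so extend:
-30 − 6 = -36;  -83 − 36 = -119;  -166 − 119 = -285
-36 − 6 = -42;  -119 − 42 = -161;  -285 − 161 = -446
-42 − 6 = -48;  -161 − 48 = -209;  -446 − 209 = -655
-48 − 6 = -54;  -209 − 54 = -263;  -655 − 263 = -918

-918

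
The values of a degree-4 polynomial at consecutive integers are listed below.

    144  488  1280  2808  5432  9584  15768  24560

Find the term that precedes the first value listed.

Δ: 344, 792, 1528, 2624, 4152, 6184, 8792
Δ²: 448, 736, 1096, 1528, 2032, 2608
Δ³: 288, 360, 432, 504, 576
Δ⁴: 72, 72, 72, 72
The fourth differences are constant at 72.
Work back: 288 − 72 = 216;  448 − 216 = 232;  344 − 232 = 112;  144 − 112 = 32

32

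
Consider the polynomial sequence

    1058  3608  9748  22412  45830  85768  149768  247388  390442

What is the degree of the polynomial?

5

First differences: 2550, 6140, 12664, 23418, 39938, 64000, 97620, 143054
Second differences: 3590, 6524, 10754, 16520, 24062, 33620, 45434
Third differences: 2934, 4230, 5766, 7542, 9558, 11814
Fourth differences: 1296, 1536, 1776, 2016, 2256
Fifth differences: 240, 240, 240, 240
The fifth differences are constant, so the polynomial has degree 5.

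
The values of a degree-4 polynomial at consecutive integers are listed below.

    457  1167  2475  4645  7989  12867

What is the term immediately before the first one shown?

129

710, 1308, 2170, 3344, 4878
598, 862, 1174, 1534
264, 312, 360
48, 48
The fourth differences are constant at 48.
Work back: 264 − 48 = 216;  598 − 216 = 382;  710 − 382 = 328;  457 − 328 = 129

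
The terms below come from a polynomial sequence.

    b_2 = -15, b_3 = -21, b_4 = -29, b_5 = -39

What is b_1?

-6, -8, -10
-2, -2
The second differences are constant at -2.
Work back: -6 + 2 = -4;  -15 + 4 = -11

-11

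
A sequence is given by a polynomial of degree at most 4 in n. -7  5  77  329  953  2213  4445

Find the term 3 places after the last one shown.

21413

12 , 72 , 252 , 624 , 1260 , 2232
60 , 180 , 372 , 636 , 972
120 , 192 , 264 , 336
72 , 72 , 72
Fourth differences constant at 72.
336 + 72 = 408;  972 + 408 = 1380;  2232 + 1380 = 3612;  4445 + 3612 = 8057
408 + 72 = 480;  1380 + 480 = 1860;  3612 + 1860 = 5472;  8057 + 5472 = 13529
480 + 72 = 552;  1860 + 552 = 2412;  5472 + 2412 = 7884;  13529 + 7884 = 21413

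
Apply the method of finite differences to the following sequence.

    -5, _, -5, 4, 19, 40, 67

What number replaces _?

-8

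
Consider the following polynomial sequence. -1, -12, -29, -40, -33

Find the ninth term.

-11 , -17 , -11 , 7
-6 , 6 , 18
12 , 12
Third differences constant at 12.
18 + 12 = 30;  7 + 30 = 37;  -33 + 37 = 4
30 + 12 = 42;  37 + 42 = 79;  4 + 79 = 83
42 + 12 = 54;  79 + 54 = 133;  83 + 133 = 216
54 + 12 = 66;  133 + 66 = 199;  216 + 199 = 415

415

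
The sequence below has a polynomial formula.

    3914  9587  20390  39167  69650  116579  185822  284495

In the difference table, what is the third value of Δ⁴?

1128

First differences: 5673, 10803, 18777, 30483, 46929, 69243, 98673
Second differences: 5130, 7974, 11706, 16446, 22314, 29430
Third differences: 2844, 3732, 4740, 5868, 7116
Fourth differences: 888, 1008, 1128, 1248
Fifth differences: 120, 120, 120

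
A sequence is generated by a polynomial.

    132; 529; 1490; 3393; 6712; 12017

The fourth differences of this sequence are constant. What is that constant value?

96

First differences: 397, 961, 1903, 3319, 5305
Second differences: 564, 942, 1416, 1986
Third differences: 378, 474, 570
Fourth differences: 96, 96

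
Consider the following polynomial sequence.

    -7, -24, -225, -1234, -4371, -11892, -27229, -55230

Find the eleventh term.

-289977

Δ: -17  -201  -1009  -3137  -7521  -15337  -28001
Δ²: -184  -808  -2128  -4384  -7816  -12664
Δ³: -624  -1320  -2256  -3432  -4848
Δ⁴: -696  -936  -1176  -1416
Δ⁵: -240  -240  -240
Fifth differences constant at -240.
-1416 − 240 = -1656;  -4848 − 1656 = -6504;  -12664 − 6504 = -19168;  -28001 − 19168 = -47169;  -55230 − 47169 = -102399
-1656 − 240 = -1896;  -6504 − 1896 = -8400;  -19168 − 8400 = -27568;  -47169 − 27568 = -74737;  -102399 − 74737 = -177136
-1896 − 240 = -2136;  -8400 − 2136 = -10536;  -27568 − 10536 = -38104;  -74737 − 38104 = -112841;  -177136 − 112841 = -289977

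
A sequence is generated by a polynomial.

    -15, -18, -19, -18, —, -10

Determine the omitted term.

-15

Using the first 4 terms:
D1: -3  -1  1
D2: 2  2
Constant second difference = 2.
Extend forward: 1 + 2 = 3;  -18 + 3 = -15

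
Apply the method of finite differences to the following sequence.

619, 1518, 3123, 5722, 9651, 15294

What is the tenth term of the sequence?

D1: 899, 1605, 2599, 3929, 5643
D2: 706, 994, 1330, 1714
D3: 288, 336, 384
D4: 48, 48
Constant fourth difference = 48, so extend:
384 + 48 = 432;  1714 + 432 = 2146;  5643 + 2146 = 7789;  15294 + 7789 = 23083
432 + 48 = 480;  2146 + 480 = 2626;  7789 + 2626 = 10415;  23083 + 10415 = 33498
480 + 48 = 528;  2626 + 528 = 3154;  10415 + 3154 = 13569;  33498 + 13569 = 47067
528 + 48 = 576;  3154 + 576 = 3730;  13569 + 3730 = 17299;  47067 + 17299 = 64366

64366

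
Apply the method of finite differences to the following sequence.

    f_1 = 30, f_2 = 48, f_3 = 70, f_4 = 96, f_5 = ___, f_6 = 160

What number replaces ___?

126

Using the first 4 terms:
D1: 18, 22, 26
D2: 4, 4
Constant second difference = 4.
Extend forward: 26 + 4 = 30;  96 + 30 = 126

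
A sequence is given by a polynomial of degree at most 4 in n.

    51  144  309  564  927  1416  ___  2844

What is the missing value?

2049

Using the first 6 terms:
D1: 93  165  255  363  489
D2: 72  90  108  126
D3: 18  18  18
Constant third difference = 18.
Extend forward: 126 + 18 = 144;  489 + 144 = 633;  1416 + 633 = 2049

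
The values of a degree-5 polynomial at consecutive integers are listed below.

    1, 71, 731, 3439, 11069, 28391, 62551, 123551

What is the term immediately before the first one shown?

-1

First differences: 70  660  2708  7630  17322  34160  61000
Second differences: 590  2048  4922  9692  16838  26840
Third differences: 1458  2874  4770  7146  10002
Fourth differences: 1416  1896  2376  2856
Fifth differences: 480  480  480
The fifth differences are constant at 480.
Work back: 1416 − 480 = 936;  1458 − 936 = 522;  590 − 522 = 68;  70 − 68 = 2;  1 − 2 = -1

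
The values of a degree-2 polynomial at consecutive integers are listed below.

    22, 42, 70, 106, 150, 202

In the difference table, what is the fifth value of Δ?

52

Δ: 20, 28, 36, 44, 52
Δ²: 8, 8, 8, 8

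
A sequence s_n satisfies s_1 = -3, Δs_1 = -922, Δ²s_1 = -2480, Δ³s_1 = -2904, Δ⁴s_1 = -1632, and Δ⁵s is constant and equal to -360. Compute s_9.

-373843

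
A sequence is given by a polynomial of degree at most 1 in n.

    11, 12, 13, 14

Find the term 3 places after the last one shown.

Δ: 1, 1, 1
First differences constant at 1.
14 + 1 = 15
15 + 1 = 16
16 + 1 = 17

17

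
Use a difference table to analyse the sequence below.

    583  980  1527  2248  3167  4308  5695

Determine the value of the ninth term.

9303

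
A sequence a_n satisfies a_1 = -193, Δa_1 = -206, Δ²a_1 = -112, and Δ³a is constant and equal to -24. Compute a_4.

-1171

Build the table forward from the leading diagonal:
D3: -24  -24  -24  -24
D2: -112  -136  -160  -184
D1: -206  -318  -454  -614
a: -193  -399  -717  -1171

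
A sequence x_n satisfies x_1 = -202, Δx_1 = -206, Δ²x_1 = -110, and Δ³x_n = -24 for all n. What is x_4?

-1174

Build the table forward from the leading diagonal:
Δ³: -24, -24, -24, -24
Δ²: -110, -134, -158, -182
Δ: -206, -316, -450, -608
x: -202, -408, -724, -1174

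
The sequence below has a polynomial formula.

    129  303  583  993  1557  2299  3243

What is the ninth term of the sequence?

First differences: 174, 280, 410, 564, 742, 944
Second differences: 106, 130, 154, 178, 202
Third differences: 24, 24, 24, 24
Constant third difference = 24, so extend:
202 + 24 = 226;  944 + 226 = 1170;  3243 + 1170 = 4413
226 + 24 = 250;  1170 + 250 = 1420;  4413 + 1420 = 5833

5833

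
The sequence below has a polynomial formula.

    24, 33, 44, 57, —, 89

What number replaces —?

Using the first 4 terms:
D1: 9, 11, 13
D2: 2, 2
Constant second difference = 2.
Extend forward: 13 + 2 = 15;  57 + 15 = 72

72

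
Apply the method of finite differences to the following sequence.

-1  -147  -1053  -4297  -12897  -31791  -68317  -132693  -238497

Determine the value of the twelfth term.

First differences: -146 , -906 , -3244 , -8600 , -18894 , -36526 , -64376 , -105804
Second differences: -760 , -2338 , -5356 , -10294 , -17632 , -27850 , -41428
Third differences: -1578 , -3018 , -4938 , -7338 , -10218 , -13578
Fourth differences: -1440 , -1920 , -2400 , -2880 , -3360
Fifth differences: -480 , -480 , -480 , -480
Constant fifth difference = -480, so extend:
-3360 − 480 = -3840;  -13578 − 3840 = -17418;  -41428 − 17418 = -58846;  -105804 − 58846 = -164650;  -238497 − 164650 = -403147
-3840 − 480 = -4320;  -17418 − 4320 = -21738;  -58846 − 21738 = -80584;  -164650 − 80584 = -245234;  -403147 − 245234 = -648381
-4320 − 480 = -4800;  -21738 − 4800 = -26538;  -80584 − 26538 = -107122;  -245234 − 107122 = -352356;  -648381 − 352356 = -1000737

-1000737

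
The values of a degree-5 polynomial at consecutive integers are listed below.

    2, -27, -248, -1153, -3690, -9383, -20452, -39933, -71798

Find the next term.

-121075

-29 , -221 , -905 , -2537 , -5693 , -11069 , -19481 , -31865
-192 , -684 , -1632 , -3156 , -5376 , -8412 , -12384
-492 , -948 , -1524 , -2220 , -3036 , -3972
-456 , -576 , -696 , -816 , -936
-120 , -120 , -120 , -120
Constant fifth difference = -120, so extend:
-936 − 120 = -1056;  -3972 − 1056 = -5028;  -12384 − 5028 = -17412;  -31865 − 17412 = -49277;  -71798 − 49277 = -121075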